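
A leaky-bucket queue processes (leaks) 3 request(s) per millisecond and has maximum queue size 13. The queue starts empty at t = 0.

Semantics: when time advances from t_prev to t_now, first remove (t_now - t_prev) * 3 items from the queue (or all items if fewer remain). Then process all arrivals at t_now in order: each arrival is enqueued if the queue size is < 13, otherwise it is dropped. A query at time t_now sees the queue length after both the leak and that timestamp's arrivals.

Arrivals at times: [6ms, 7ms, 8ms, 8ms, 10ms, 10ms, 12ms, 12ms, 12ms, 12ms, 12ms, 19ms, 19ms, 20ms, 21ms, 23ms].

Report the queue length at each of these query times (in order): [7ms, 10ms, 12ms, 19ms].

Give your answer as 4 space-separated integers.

Queue lengths at query times:
  query t=7ms: backlog = 1
  query t=10ms: backlog = 2
  query t=12ms: backlog = 5
  query t=19ms: backlog = 2

Answer: 1 2 5 2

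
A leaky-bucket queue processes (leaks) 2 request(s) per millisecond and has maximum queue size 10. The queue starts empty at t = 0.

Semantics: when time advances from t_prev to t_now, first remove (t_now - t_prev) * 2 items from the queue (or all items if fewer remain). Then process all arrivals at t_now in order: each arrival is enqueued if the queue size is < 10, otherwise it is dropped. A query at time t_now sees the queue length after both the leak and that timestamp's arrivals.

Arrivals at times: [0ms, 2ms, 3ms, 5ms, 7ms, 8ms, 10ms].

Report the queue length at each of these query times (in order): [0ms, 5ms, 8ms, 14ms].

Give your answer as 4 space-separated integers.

Queue lengths at query times:
  query t=0ms: backlog = 1
  query t=5ms: backlog = 1
  query t=8ms: backlog = 1
  query t=14ms: backlog = 0

Answer: 1 1 1 0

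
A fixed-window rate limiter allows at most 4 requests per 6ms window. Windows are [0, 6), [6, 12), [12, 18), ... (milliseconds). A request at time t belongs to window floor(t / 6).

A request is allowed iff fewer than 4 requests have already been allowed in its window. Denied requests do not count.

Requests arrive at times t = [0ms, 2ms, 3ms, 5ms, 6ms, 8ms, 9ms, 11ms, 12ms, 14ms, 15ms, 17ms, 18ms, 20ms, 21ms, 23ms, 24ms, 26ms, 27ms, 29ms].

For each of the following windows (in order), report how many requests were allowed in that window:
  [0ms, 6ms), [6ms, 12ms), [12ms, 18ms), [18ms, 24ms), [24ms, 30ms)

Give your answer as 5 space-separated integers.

Answer: 4 4 4 4 4

Derivation:
Processing requests:
  req#1 t=0ms (window 0): ALLOW
  req#2 t=2ms (window 0): ALLOW
  req#3 t=3ms (window 0): ALLOW
  req#4 t=5ms (window 0): ALLOW
  req#5 t=6ms (window 1): ALLOW
  req#6 t=8ms (window 1): ALLOW
  req#7 t=9ms (window 1): ALLOW
  req#8 t=11ms (window 1): ALLOW
  req#9 t=12ms (window 2): ALLOW
  req#10 t=14ms (window 2): ALLOW
  req#11 t=15ms (window 2): ALLOW
  req#12 t=17ms (window 2): ALLOW
  req#13 t=18ms (window 3): ALLOW
  req#14 t=20ms (window 3): ALLOW
  req#15 t=21ms (window 3): ALLOW
  req#16 t=23ms (window 3): ALLOW
  req#17 t=24ms (window 4): ALLOW
  req#18 t=26ms (window 4): ALLOW
  req#19 t=27ms (window 4): ALLOW
  req#20 t=29ms (window 4): ALLOW

Allowed counts by window: 4 4 4 4 4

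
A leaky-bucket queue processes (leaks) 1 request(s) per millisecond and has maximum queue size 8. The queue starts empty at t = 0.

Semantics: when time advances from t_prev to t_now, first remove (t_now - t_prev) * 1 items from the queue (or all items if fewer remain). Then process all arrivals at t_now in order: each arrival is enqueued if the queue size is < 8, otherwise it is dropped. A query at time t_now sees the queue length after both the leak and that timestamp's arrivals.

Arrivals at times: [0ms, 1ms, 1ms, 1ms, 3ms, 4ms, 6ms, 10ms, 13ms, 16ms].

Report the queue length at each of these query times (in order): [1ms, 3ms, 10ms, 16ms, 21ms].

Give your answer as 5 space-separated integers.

Queue lengths at query times:
  query t=1ms: backlog = 3
  query t=3ms: backlog = 2
  query t=10ms: backlog = 1
  query t=16ms: backlog = 1
  query t=21ms: backlog = 0

Answer: 3 2 1 1 0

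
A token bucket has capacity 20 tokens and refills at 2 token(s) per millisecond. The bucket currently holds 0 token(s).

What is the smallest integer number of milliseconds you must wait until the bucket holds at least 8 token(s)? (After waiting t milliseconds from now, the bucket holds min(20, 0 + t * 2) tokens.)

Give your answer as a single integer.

Answer: 4

Derivation:
Need 0 + t * 2 >= 8, so t >= 8/2.
Smallest integer t = ceil(8/2) = 4.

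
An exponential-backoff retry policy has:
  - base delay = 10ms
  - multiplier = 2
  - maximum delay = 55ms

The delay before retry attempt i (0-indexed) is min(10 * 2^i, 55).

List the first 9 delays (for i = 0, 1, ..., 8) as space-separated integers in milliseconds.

Answer: 10 20 40 55 55 55 55 55 55

Derivation:
Computing each delay:
  i=0: min(10*2^0, 55) = 10
  i=1: min(10*2^1, 55) = 20
  i=2: min(10*2^2, 55) = 40
  i=3: min(10*2^3, 55) = 55
  i=4: min(10*2^4, 55) = 55
  i=5: min(10*2^5, 55) = 55
  i=6: min(10*2^6, 55) = 55
  i=7: min(10*2^7, 55) = 55
  i=8: min(10*2^8, 55) = 55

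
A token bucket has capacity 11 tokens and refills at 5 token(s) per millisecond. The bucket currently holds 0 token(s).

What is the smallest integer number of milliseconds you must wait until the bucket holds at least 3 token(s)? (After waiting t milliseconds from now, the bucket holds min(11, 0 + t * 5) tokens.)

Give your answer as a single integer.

Need 0 + t * 5 >= 3, so t >= 3/5.
Smallest integer t = ceil(3/5) = 1.

Answer: 1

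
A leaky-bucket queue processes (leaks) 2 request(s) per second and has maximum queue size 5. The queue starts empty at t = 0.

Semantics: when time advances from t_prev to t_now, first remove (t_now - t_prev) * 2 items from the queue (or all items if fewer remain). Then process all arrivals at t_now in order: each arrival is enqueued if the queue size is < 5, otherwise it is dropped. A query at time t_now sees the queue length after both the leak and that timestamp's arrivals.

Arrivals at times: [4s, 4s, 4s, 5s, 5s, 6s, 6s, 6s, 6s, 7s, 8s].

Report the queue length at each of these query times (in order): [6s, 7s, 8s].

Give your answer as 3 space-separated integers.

Answer: 5 4 3

Derivation:
Queue lengths at query times:
  query t=6s: backlog = 5
  query t=7s: backlog = 4
  query t=8s: backlog = 3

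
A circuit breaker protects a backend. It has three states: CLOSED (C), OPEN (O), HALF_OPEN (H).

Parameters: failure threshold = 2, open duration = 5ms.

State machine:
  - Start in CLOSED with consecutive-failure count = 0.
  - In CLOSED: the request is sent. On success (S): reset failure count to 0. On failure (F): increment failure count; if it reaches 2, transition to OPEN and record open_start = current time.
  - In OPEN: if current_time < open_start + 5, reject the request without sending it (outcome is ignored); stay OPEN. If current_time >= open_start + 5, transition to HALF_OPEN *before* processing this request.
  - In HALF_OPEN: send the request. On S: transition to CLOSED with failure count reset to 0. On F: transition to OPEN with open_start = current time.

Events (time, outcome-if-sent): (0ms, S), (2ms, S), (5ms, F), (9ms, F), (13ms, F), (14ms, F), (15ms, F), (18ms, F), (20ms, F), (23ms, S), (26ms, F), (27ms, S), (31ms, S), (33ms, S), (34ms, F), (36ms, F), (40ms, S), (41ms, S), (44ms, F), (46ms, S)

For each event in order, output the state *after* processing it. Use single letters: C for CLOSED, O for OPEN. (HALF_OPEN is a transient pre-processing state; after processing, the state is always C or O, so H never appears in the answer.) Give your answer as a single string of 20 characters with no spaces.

State after each event:
  event#1 t=0ms outcome=S: state=CLOSED
  event#2 t=2ms outcome=S: state=CLOSED
  event#3 t=5ms outcome=F: state=CLOSED
  event#4 t=9ms outcome=F: state=OPEN
  event#5 t=13ms outcome=F: state=OPEN
  event#6 t=14ms outcome=F: state=OPEN
  event#7 t=15ms outcome=F: state=OPEN
  event#8 t=18ms outcome=F: state=OPEN
  event#9 t=20ms outcome=F: state=OPEN
  event#10 t=23ms outcome=S: state=OPEN
  event#11 t=26ms outcome=F: state=OPEN
  event#12 t=27ms outcome=S: state=OPEN
  event#13 t=31ms outcome=S: state=CLOSED
  event#14 t=33ms outcome=S: state=CLOSED
  event#15 t=34ms outcome=F: state=CLOSED
  event#16 t=36ms outcome=F: state=OPEN
  event#17 t=40ms outcome=S: state=OPEN
  event#18 t=41ms outcome=S: state=CLOSED
  event#19 t=44ms outcome=F: state=CLOSED
  event#20 t=46ms outcome=S: state=CLOSED

Answer: CCCOOOOOOOOOCCCOOCCC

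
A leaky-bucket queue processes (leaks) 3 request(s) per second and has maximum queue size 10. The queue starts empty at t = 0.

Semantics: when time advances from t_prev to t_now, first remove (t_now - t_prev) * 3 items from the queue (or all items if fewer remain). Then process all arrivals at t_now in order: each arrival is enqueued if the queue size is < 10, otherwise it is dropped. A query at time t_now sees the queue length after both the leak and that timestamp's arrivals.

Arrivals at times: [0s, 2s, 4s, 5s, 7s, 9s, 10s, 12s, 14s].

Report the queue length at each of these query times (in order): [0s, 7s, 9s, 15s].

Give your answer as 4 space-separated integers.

Queue lengths at query times:
  query t=0s: backlog = 1
  query t=7s: backlog = 1
  query t=9s: backlog = 1
  query t=15s: backlog = 0

Answer: 1 1 1 0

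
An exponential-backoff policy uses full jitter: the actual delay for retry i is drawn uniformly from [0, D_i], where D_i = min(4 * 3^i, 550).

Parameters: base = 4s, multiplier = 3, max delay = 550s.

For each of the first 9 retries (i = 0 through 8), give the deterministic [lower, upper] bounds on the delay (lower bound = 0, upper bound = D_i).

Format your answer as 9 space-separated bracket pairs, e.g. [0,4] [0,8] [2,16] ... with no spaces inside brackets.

Answer: [0,4] [0,12] [0,36] [0,108] [0,324] [0,550] [0,550] [0,550] [0,550]

Derivation:
Computing bounds per retry:
  i=0: D_i=min(4*3^0,550)=4, bounds=[0,4]
  i=1: D_i=min(4*3^1,550)=12, bounds=[0,12]
  i=2: D_i=min(4*3^2,550)=36, bounds=[0,36]
  i=3: D_i=min(4*3^3,550)=108, bounds=[0,108]
  i=4: D_i=min(4*3^4,550)=324, bounds=[0,324]
  i=5: D_i=min(4*3^5,550)=550, bounds=[0,550]
  i=6: D_i=min(4*3^6,550)=550, bounds=[0,550]
  i=7: D_i=min(4*3^7,550)=550, bounds=[0,550]
  i=8: D_i=min(4*3^8,550)=550, bounds=[0,550]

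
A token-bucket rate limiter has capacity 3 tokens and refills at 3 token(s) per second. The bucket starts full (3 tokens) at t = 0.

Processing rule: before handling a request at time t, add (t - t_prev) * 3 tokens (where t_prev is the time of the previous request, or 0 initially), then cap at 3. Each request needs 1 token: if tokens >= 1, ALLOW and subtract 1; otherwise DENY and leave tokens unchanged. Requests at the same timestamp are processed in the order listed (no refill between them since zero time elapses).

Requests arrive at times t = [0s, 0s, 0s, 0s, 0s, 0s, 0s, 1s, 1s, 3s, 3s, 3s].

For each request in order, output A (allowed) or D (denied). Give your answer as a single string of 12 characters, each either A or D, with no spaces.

Simulating step by step:
  req#1 t=0s: ALLOW
  req#2 t=0s: ALLOW
  req#3 t=0s: ALLOW
  req#4 t=0s: DENY
  req#5 t=0s: DENY
  req#6 t=0s: DENY
  req#7 t=0s: DENY
  req#8 t=1s: ALLOW
  req#9 t=1s: ALLOW
  req#10 t=3s: ALLOW
  req#11 t=3s: ALLOW
  req#12 t=3s: ALLOW

Answer: AAADDDDAAAAA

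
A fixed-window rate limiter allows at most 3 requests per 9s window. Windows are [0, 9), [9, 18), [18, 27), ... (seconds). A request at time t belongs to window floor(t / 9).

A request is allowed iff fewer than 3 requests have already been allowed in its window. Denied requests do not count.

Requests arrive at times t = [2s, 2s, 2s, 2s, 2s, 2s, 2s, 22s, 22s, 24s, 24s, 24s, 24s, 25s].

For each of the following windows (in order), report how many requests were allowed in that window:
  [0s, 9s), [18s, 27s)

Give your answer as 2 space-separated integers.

Processing requests:
  req#1 t=2s (window 0): ALLOW
  req#2 t=2s (window 0): ALLOW
  req#3 t=2s (window 0): ALLOW
  req#4 t=2s (window 0): DENY
  req#5 t=2s (window 0): DENY
  req#6 t=2s (window 0): DENY
  req#7 t=2s (window 0): DENY
  req#8 t=22s (window 2): ALLOW
  req#9 t=22s (window 2): ALLOW
  req#10 t=24s (window 2): ALLOW
  req#11 t=24s (window 2): DENY
  req#12 t=24s (window 2): DENY
  req#13 t=24s (window 2): DENY
  req#14 t=25s (window 2): DENY

Allowed counts by window: 3 3

Answer: 3 3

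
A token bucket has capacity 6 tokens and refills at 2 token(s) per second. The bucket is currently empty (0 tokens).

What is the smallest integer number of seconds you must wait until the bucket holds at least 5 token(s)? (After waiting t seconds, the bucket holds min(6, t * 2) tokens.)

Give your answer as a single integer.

Need t * 2 >= 5, so t >= 5/2.
Smallest integer t = ceil(5/2) = 3.

Answer: 3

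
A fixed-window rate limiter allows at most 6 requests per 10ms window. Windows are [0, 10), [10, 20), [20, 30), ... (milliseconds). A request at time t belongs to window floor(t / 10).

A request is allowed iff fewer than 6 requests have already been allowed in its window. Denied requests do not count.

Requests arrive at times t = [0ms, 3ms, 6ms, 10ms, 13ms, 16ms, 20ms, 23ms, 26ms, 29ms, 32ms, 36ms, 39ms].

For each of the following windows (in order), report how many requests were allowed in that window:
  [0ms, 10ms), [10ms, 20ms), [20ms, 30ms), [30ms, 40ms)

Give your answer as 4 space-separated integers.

Processing requests:
  req#1 t=0ms (window 0): ALLOW
  req#2 t=3ms (window 0): ALLOW
  req#3 t=6ms (window 0): ALLOW
  req#4 t=10ms (window 1): ALLOW
  req#5 t=13ms (window 1): ALLOW
  req#6 t=16ms (window 1): ALLOW
  req#7 t=20ms (window 2): ALLOW
  req#8 t=23ms (window 2): ALLOW
  req#9 t=26ms (window 2): ALLOW
  req#10 t=29ms (window 2): ALLOW
  req#11 t=32ms (window 3): ALLOW
  req#12 t=36ms (window 3): ALLOW
  req#13 t=39ms (window 3): ALLOW

Allowed counts by window: 3 3 4 3

Answer: 3 3 4 3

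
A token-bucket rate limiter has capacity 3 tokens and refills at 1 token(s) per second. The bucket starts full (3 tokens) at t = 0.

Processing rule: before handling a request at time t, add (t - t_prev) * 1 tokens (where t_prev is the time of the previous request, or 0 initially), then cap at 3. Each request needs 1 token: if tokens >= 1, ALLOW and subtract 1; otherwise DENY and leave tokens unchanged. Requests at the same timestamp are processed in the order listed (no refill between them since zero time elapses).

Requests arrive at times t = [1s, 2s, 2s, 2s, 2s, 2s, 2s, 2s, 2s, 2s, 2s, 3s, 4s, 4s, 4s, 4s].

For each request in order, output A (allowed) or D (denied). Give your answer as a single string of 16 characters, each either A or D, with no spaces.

Simulating step by step:
  req#1 t=1s: ALLOW
  req#2 t=2s: ALLOW
  req#3 t=2s: ALLOW
  req#4 t=2s: ALLOW
  req#5 t=2s: DENY
  req#6 t=2s: DENY
  req#7 t=2s: DENY
  req#8 t=2s: DENY
  req#9 t=2s: DENY
  req#10 t=2s: DENY
  req#11 t=2s: DENY
  req#12 t=3s: ALLOW
  req#13 t=4s: ALLOW
  req#14 t=4s: DENY
  req#15 t=4s: DENY
  req#16 t=4s: DENY

Answer: AAAADDDDDDDAADDD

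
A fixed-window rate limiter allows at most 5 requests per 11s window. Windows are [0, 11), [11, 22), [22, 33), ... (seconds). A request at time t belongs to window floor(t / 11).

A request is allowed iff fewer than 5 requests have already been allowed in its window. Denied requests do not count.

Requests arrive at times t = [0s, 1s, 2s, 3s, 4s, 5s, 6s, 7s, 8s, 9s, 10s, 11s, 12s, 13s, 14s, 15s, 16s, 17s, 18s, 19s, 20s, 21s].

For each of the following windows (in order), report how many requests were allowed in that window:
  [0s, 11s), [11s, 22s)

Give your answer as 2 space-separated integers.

Processing requests:
  req#1 t=0s (window 0): ALLOW
  req#2 t=1s (window 0): ALLOW
  req#3 t=2s (window 0): ALLOW
  req#4 t=3s (window 0): ALLOW
  req#5 t=4s (window 0): ALLOW
  req#6 t=5s (window 0): DENY
  req#7 t=6s (window 0): DENY
  req#8 t=7s (window 0): DENY
  req#9 t=8s (window 0): DENY
  req#10 t=9s (window 0): DENY
  req#11 t=10s (window 0): DENY
  req#12 t=11s (window 1): ALLOW
  req#13 t=12s (window 1): ALLOW
  req#14 t=13s (window 1): ALLOW
  req#15 t=14s (window 1): ALLOW
  req#16 t=15s (window 1): ALLOW
  req#17 t=16s (window 1): DENY
  req#18 t=17s (window 1): DENY
  req#19 t=18s (window 1): DENY
  req#20 t=19s (window 1): DENY
  req#21 t=20s (window 1): DENY
  req#22 t=21s (window 1): DENY

Allowed counts by window: 5 5

Answer: 5 5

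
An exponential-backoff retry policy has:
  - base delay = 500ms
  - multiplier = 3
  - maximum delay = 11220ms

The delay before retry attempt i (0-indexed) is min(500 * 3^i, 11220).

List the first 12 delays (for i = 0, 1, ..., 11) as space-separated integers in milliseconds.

Answer: 500 1500 4500 11220 11220 11220 11220 11220 11220 11220 11220 11220

Derivation:
Computing each delay:
  i=0: min(500*3^0, 11220) = 500
  i=1: min(500*3^1, 11220) = 1500
  i=2: min(500*3^2, 11220) = 4500
  i=3: min(500*3^3, 11220) = 11220
  i=4: min(500*3^4, 11220) = 11220
  i=5: min(500*3^5, 11220) = 11220
  i=6: min(500*3^6, 11220) = 11220
  i=7: min(500*3^7, 11220) = 11220
  i=8: min(500*3^8, 11220) = 11220
  i=9: min(500*3^9, 11220) = 11220
  i=10: min(500*3^10, 11220) = 11220
  i=11: min(500*3^11, 11220) = 11220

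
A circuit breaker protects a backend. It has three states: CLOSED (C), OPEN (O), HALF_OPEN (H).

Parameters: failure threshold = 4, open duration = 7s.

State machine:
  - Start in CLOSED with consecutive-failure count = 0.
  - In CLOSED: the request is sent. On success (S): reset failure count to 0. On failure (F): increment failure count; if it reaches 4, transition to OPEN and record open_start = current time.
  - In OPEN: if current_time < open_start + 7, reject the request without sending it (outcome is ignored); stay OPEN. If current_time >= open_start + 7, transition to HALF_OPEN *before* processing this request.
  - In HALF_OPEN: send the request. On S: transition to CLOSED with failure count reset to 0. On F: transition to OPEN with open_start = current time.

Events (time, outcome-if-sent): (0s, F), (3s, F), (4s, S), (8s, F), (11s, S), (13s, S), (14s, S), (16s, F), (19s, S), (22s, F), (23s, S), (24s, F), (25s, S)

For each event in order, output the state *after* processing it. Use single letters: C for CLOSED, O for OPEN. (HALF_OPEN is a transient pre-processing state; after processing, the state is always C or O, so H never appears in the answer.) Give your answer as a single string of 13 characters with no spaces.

Answer: CCCCCCCCCCCCC

Derivation:
State after each event:
  event#1 t=0s outcome=F: state=CLOSED
  event#2 t=3s outcome=F: state=CLOSED
  event#3 t=4s outcome=S: state=CLOSED
  event#4 t=8s outcome=F: state=CLOSED
  event#5 t=11s outcome=S: state=CLOSED
  event#6 t=13s outcome=S: state=CLOSED
  event#7 t=14s outcome=S: state=CLOSED
  event#8 t=16s outcome=F: state=CLOSED
  event#9 t=19s outcome=S: state=CLOSED
  event#10 t=22s outcome=F: state=CLOSED
  event#11 t=23s outcome=S: state=CLOSED
  event#12 t=24s outcome=F: state=CLOSED
  event#13 t=25s outcome=S: state=CLOSED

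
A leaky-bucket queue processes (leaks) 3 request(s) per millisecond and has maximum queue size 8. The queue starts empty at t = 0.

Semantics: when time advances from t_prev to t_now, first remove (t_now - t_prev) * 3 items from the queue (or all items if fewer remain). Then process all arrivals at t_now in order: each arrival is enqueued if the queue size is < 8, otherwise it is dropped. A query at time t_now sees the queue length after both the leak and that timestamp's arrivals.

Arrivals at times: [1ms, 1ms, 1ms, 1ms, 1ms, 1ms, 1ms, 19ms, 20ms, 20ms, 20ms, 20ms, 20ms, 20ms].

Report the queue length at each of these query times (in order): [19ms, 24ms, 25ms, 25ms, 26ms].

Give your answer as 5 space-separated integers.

Answer: 1 0 0 0 0

Derivation:
Queue lengths at query times:
  query t=19ms: backlog = 1
  query t=24ms: backlog = 0
  query t=25ms: backlog = 0
  query t=25ms: backlog = 0
  query t=26ms: backlog = 0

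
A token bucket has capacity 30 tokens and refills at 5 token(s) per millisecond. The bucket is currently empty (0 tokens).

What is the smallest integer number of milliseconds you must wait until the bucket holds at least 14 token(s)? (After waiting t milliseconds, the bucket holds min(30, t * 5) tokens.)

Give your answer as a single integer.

Need t * 5 >= 14, so t >= 14/5.
Smallest integer t = ceil(14/5) = 3.

Answer: 3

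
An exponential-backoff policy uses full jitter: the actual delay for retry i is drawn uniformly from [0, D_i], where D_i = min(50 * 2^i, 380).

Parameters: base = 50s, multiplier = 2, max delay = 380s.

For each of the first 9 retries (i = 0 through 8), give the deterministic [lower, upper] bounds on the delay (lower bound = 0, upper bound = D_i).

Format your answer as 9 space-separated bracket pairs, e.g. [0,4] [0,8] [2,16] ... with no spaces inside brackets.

Computing bounds per retry:
  i=0: D_i=min(50*2^0,380)=50, bounds=[0,50]
  i=1: D_i=min(50*2^1,380)=100, bounds=[0,100]
  i=2: D_i=min(50*2^2,380)=200, bounds=[0,200]
  i=3: D_i=min(50*2^3,380)=380, bounds=[0,380]
  i=4: D_i=min(50*2^4,380)=380, bounds=[0,380]
  i=5: D_i=min(50*2^5,380)=380, bounds=[0,380]
  i=6: D_i=min(50*2^6,380)=380, bounds=[0,380]
  i=7: D_i=min(50*2^7,380)=380, bounds=[0,380]
  i=8: D_i=min(50*2^8,380)=380, bounds=[0,380]

Answer: [0,50] [0,100] [0,200] [0,380] [0,380] [0,380] [0,380] [0,380] [0,380]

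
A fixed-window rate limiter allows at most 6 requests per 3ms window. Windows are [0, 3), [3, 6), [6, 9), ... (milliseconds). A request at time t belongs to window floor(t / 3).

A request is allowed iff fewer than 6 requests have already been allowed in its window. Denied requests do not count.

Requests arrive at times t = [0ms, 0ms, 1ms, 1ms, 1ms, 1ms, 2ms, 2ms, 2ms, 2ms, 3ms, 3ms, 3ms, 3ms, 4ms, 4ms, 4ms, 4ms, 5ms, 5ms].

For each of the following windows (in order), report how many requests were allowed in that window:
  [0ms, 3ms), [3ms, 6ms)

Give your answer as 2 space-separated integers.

Processing requests:
  req#1 t=0ms (window 0): ALLOW
  req#2 t=0ms (window 0): ALLOW
  req#3 t=1ms (window 0): ALLOW
  req#4 t=1ms (window 0): ALLOW
  req#5 t=1ms (window 0): ALLOW
  req#6 t=1ms (window 0): ALLOW
  req#7 t=2ms (window 0): DENY
  req#8 t=2ms (window 0): DENY
  req#9 t=2ms (window 0): DENY
  req#10 t=2ms (window 0): DENY
  req#11 t=3ms (window 1): ALLOW
  req#12 t=3ms (window 1): ALLOW
  req#13 t=3ms (window 1): ALLOW
  req#14 t=3ms (window 1): ALLOW
  req#15 t=4ms (window 1): ALLOW
  req#16 t=4ms (window 1): ALLOW
  req#17 t=4ms (window 1): DENY
  req#18 t=4ms (window 1): DENY
  req#19 t=5ms (window 1): DENY
  req#20 t=5ms (window 1): DENY

Allowed counts by window: 6 6

Answer: 6 6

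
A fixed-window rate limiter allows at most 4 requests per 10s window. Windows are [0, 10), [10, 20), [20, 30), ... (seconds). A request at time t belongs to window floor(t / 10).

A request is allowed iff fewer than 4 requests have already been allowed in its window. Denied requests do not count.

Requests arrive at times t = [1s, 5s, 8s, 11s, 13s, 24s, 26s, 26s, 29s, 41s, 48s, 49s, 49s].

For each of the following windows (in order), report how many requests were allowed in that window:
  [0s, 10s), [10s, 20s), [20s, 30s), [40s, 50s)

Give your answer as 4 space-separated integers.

Processing requests:
  req#1 t=1s (window 0): ALLOW
  req#2 t=5s (window 0): ALLOW
  req#3 t=8s (window 0): ALLOW
  req#4 t=11s (window 1): ALLOW
  req#5 t=13s (window 1): ALLOW
  req#6 t=24s (window 2): ALLOW
  req#7 t=26s (window 2): ALLOW
  req#8 t=26s (window 2): ALLOW
  req#9 t=29s (window 2): ALLOW
  req#10 t=41s (window 4): ALLOW
  req#11 t=48s (window 4): ALLOW
  req#12 t=49s (window 4): ALLOW
  req#13 t=49s (window 4): ALLOW

Allowed counts by window: 3 2 4 4

Answer: 3 2 4 4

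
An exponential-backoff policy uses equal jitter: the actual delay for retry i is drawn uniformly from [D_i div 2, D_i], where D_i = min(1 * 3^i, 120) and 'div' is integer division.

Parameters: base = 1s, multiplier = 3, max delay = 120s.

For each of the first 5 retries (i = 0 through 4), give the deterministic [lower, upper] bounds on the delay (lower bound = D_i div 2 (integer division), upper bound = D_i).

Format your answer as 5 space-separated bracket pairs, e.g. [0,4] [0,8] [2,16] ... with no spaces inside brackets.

Answer: [0,1] [1,3] [4,9] [13,27] [40,81]

Derivation:
Computing bounds per retry:
  i=0: D_i=min(1*3^0,120)=1, bounds=[0,1]
  i=1: D_i=min(1*3^1,120)=3, bounds=[1,3]
  i=2: D_i=min(1*3^2,120)=9, bounds=[4,9]
  i=3: D_i=min(1*3^3,120)=27, bounds=[13,27]
  i=4: D_i=min(1*3^4,120)=81, bounds=[40,81]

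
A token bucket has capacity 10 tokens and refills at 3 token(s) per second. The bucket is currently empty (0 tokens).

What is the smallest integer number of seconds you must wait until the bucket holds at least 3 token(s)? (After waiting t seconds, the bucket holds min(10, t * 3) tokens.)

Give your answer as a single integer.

Answer: 1

Derivation:
Need t * 3 >= 3, so t >= 3/3.
Smallest integer t = ceil(3/3) = 1.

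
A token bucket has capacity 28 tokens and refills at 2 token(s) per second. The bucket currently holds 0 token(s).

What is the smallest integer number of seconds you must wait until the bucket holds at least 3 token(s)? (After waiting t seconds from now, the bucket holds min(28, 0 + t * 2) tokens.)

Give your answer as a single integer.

Need 0 + t * 2 >= 3, so t >= 3/2.
Smallest integer t = ceil(3/2) = 2.

Answer: 2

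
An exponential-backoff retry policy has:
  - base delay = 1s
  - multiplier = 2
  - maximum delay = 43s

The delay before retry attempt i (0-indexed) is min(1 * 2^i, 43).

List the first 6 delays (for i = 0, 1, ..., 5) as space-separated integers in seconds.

Answer: 1 2 4 8 16 32

Derivation:
Computing each delay:
  i=0: min(1*2^0, 43) = 1
  i=1: min(1*2^1, 43) = 2
  i=2: min(1*2^2, 43) = 4
  i=3: min(1*2^3, 43) = 8
  i=4: min(1*2^4, 43) = 16
  i=5: min(1*2^5, 43) = 32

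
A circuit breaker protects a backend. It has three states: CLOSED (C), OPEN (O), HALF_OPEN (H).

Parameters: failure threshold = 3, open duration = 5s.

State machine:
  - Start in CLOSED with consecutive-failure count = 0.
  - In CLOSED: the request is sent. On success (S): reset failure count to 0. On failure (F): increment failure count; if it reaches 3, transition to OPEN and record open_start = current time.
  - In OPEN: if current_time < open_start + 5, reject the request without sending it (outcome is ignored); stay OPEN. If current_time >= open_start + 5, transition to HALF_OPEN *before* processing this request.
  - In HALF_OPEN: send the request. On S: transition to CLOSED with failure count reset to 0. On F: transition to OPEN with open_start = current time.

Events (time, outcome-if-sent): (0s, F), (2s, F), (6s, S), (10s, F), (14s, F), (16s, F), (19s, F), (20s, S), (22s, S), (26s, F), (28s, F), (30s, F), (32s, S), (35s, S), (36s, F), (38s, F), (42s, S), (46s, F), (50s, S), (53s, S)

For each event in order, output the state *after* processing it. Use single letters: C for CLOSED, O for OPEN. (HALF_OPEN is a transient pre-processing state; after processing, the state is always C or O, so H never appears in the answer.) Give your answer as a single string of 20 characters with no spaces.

State after each event:
  event#1 t=0s outcome=F: state=CLOSED
  event#2 t=2s outcome=F: state=CLOSED
  event#3 t=6s outcome=S: state=CLOSED
  event#4 t=10s outcome=F: state=CLOSED
  event#5 t=14s outcome=F: state=CLOSED
  event#6 t=16s outcome=F: state=OPEN
  event#7 t=19s outcome=F: state=OPEN
  event#8 t=20s outcome=S: state=OPEN
  event#9 t=22s outcome=S: state=CLOSED
  event#10 t=26s outcome=F: state=CLOSED
  event#11 t=28s outcome=F: state=CLOSED
  event#12 t=30s outcome=F: state=OPEN
  event#13 t=32s outcome=S: state=OPEN
  event#14 t=35s outcome=S: state=CLOSED
  event#15 t=36s outcome=F: state=CLOSED
  event#16 t=38s outcome=F: state=CLOSED
  event#17 t=42s outcome=S: state=CLOSED
  event#18 t=46s outcome=F: state=CLOSED
  event#19 t=50s outcome=S: state=CLOSED
  event#20 t=53s outcome=S: state=CLOSED

Answer: CCCCCOOOCCCOOCCCCCCC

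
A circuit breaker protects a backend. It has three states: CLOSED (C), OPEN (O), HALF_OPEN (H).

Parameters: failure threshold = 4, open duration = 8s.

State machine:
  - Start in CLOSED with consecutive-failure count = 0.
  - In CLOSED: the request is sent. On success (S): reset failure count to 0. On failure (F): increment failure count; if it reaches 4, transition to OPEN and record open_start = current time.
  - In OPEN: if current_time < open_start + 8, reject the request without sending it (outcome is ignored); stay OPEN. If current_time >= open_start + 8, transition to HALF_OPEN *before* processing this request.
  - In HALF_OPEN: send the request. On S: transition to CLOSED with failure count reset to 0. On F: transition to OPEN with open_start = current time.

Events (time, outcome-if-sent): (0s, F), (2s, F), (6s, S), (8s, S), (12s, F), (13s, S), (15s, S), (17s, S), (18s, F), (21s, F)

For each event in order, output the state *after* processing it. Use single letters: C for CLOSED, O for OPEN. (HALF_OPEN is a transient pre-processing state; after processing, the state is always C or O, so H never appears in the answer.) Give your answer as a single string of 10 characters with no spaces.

Answer: CCCCCCCCCC

Derivation:
State after each event:
  event#1 t=0s outcome=F: state=CLOSED
  event#2 t=2s outcome=F: state=CLOSED
  event#3 t=6s outcome=S: state=CLOSED
  event#4 t=8s outcome=S: state=CLOSED
  event#5 t=12s outcome=F: state=CLOSED
  event#6 t=13s outcome=S: state=CLOSED
  event#7 t=15s outcome=S: state=CLOSED
  event#8 t=17s outcome=S: state=CLOSED
  event#9 t=18s outcome=F: state=CLOSED
  event#10 t=21s outcome=F: state=CLOSED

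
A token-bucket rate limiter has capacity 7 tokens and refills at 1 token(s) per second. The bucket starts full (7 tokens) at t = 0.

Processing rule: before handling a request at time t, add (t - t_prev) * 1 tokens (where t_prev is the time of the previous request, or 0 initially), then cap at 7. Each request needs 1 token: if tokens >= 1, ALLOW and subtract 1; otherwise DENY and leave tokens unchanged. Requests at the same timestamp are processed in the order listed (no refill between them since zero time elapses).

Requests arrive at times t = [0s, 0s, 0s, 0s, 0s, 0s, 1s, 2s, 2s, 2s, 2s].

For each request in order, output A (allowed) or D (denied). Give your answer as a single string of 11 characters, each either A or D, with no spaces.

Simulating step by step:
  req#1 t=0s: ALLOW
  req#2 t=0s: ALLOW
  req#3 t=0s: ALLOW
  req#4 t=0s: ALLOW
  req#5 t=0s: ALLOW
  req#6 t=0s: ALLOW
  req#7 t=1s: ALLOW
  req#8 t=2s: ALLOW
  req#9 t=2s: ALLOW
  req#10 t=2s: DENY
  req#11 t=2s: DENY

Answer: AAAAAAAAADD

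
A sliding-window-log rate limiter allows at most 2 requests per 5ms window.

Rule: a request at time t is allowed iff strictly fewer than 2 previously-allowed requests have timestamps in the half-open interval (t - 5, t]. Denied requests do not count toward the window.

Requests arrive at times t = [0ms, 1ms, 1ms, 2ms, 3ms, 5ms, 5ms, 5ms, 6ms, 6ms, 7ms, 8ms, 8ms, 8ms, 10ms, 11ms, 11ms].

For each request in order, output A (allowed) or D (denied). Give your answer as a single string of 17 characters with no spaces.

Answer: AADDDADDADDDDDAAD

Derivation:
Tracking allowed requests in the window:
  req#1 t=0ms: ALLOW
  req#2 t=1ms: ALLOW
  req#3 t=1ms: DENY
  req#4 t=2ms: DENY
  req#5 t=3ms: DENY
  req#6 t=5ms: ALLOW
  req#7 t=5ms: DENY
  req#8 t=5ms: DENY
  req#9 t=6ms: ALLOW
  req#10 t=6ms: DENY
  req#11 t=7ms: DENY
  req#12 t=8ms: DENY
  req#13 t=8ms: DENY
  req#14 t=8ms: DENY
  req#15 t=10ms: ALLOW
  req#16 t=11ms: ALLOW
  req#17 t=11ms: DENY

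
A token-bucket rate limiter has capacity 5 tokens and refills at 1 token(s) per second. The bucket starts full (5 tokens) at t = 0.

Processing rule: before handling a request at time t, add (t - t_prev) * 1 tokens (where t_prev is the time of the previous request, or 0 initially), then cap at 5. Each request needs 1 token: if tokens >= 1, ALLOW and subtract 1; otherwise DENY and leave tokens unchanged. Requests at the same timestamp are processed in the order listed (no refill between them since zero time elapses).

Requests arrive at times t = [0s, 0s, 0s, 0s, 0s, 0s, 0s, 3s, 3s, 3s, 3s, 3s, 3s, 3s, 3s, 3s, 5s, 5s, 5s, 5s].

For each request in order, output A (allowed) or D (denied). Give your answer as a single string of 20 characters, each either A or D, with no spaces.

Answer: AAAAADDAAADDDDDDAADD

Derivation:
Simulating step by step:
  req#1 t=0s: ALLOW
  req#2 t=0s: ALLOW
  req#3 t=0s: ALLOW
  req#4 t=0s: ALLOW
  req#5 t=0s: ALLOW
  req#6 t=0s: DENY
  req#7 t=0s: DENY
  req#8 t=3s: ALLOW
  req#9 t=3s: ALLOW
  req#10 t=3s: ALLOW
  req#11 t=3s: DENY
  req#12 t=3s: DENY
  req#13 t=3s: DENY
  req#14 t=3s: DENY
  req#15 t=3s: DENY
  req#16 t=3s: DENY
  req#17 t=5s: ALLOW
  req#18 t=5s: ALLOW
  req#19 t=5s: DENY
  req#20 t=5s: DENY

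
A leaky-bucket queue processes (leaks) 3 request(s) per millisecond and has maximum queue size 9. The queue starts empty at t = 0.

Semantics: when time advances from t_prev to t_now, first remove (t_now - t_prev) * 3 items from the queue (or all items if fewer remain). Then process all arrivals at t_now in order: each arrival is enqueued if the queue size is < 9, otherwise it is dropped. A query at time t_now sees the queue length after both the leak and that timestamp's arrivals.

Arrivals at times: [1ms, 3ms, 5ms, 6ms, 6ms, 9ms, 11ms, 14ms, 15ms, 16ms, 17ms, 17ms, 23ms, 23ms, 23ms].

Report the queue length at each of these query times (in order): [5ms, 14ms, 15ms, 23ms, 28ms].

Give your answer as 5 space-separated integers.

Answer: 1 1 1 3 0

Derivation:
Queue lengths at query times:
  query t=5ms: backlog = 1
  query t=14ms: backlog = 1
  query t=15ms: backlog = 1
  query t=23ms: backlog = 3
  query t=28ms: backlog = 0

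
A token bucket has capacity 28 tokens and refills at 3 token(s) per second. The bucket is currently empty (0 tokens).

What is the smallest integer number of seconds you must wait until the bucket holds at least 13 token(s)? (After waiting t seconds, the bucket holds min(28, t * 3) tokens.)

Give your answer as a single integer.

Answer: 5

Derivation:
Need t * 3 >= 13, so t >= 13/3.
Smallest integer t = ceil(13/3) = 5.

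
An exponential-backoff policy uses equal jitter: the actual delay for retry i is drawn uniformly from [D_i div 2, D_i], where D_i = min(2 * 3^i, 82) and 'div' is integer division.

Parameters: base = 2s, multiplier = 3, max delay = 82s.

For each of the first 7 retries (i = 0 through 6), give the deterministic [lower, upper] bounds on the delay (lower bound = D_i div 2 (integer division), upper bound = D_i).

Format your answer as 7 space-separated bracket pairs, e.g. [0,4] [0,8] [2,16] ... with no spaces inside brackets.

Computing bounds per retry:
  i=0: D_i=min(2*3^0,82)=2, bounds=[1,2]
  i=1: D_i=min(2*3^1,82)=6, bounds=[3,6]
  i=2: D_i=min(2*3^2,82)=18, bounds=[9,18]
  i=3: D_i=min(2*3^3,82)=54, bounds=[27,54]
  i=4: D_i=min(2*3^4,82)=82, bounds=[41,82]
  i=5: D_i=min(2*3^5,82)=82, bounds=[41,82]
  i=6: D_i=min(2*3^6,82)=82, bounds=[41,82]

Answer: [1,2] [3,6] [9,18] [27,54] [41,82] [41,82] [41,82]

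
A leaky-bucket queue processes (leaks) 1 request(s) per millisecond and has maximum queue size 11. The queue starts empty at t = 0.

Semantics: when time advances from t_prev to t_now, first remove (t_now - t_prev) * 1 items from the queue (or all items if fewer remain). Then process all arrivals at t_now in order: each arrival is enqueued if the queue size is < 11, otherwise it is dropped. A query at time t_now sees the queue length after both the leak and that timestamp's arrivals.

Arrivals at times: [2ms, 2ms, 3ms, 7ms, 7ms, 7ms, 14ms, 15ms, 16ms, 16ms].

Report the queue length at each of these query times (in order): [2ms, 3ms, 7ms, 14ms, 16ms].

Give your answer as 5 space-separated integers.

Queue lengths at query times:
  query t=2ms: backlog = 2
  query t=3ms: backlog = 2
  query t=7ms: backlog = 3
  query t=14ms: backlog = 1
  query t=16ms: backlog = 2

Answer: 2 2 3 1 2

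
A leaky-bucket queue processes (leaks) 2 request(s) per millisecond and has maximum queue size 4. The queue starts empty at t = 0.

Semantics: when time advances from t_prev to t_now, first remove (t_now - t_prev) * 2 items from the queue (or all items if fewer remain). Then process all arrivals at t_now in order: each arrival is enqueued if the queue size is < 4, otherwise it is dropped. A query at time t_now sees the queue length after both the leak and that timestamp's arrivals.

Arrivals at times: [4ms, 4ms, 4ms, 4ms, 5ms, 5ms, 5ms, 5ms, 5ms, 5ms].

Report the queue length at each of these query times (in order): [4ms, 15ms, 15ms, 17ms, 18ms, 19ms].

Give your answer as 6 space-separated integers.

Answer: 4 0 0 0 0 0

Derivation:
Queue lengths at query times:
  query t=4ms: backlog = 4
  query t=15ms: backlog = 0
  query t=15ms: backlog = 0
  query t=17ms: backlog = 0
  query t=18ms: backlog = 0
  query t=19ms: backlog = 0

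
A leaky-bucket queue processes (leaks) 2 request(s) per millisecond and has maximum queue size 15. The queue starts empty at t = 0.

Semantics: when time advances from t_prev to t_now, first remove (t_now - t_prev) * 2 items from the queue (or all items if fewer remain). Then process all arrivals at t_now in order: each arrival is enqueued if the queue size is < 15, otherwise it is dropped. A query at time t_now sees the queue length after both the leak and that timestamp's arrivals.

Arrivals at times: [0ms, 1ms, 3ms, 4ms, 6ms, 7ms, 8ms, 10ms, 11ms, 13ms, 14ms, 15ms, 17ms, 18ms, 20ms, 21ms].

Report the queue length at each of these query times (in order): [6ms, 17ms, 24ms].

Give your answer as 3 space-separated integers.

Queue lengths at query times:
  query t=6ms: backlog = 1
  query t=17ms: backlog = 1
  query t=24ms: backlog = 0

Answer: 1 1 0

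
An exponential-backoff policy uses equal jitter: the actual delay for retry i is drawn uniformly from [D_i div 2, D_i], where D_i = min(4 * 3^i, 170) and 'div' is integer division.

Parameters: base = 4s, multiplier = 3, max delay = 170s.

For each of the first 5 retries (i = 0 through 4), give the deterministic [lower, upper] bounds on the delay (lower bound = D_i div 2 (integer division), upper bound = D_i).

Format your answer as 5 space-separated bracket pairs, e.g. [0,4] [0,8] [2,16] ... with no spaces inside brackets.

Answer: [2,4] [6,12] [18,36] [54,108] [85,170]

Derivation:
Computing bounds per retry:
  i=0: D_i=min(4*3^0,170)=4, bounds=[2,4]
  i=1: D_i=min(4*3^1,170)=12, bounds=[6,12]
  i=2: D_i=min(4*3^2,170)=36, bounds=[18,36]
  i=3: D_i=min(4*3^3,170)=108, bounds=[54,108]
  i=4: D_i=min(4*3^4,170)=170, bounds=[85,170]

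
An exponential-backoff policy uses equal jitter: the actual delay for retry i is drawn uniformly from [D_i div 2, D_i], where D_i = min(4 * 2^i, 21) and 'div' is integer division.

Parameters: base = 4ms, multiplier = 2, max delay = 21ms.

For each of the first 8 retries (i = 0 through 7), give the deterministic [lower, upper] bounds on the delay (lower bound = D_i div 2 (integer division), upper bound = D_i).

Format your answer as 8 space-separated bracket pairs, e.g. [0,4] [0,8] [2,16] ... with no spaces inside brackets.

Computing bounds per retry:
  i=0: D_i=min(4*2^0,21)=4, bounds=[2,4]
  i=1: D_i=min(4*2^1,21)=8, bounds=[4,8]
  i=2: D_i=min(4*2^2,21)=16, bounds=[8,16]
  i=3: D_i=min(4*2^3,21)=21, bounds=[10,21]
  i=4: D_i=min(4*2^4,21)=21, bounds=[10,21]
  i=5: D_i=min(4*2^5,21)=21, bounds=[10,21]
  i=6: D_i=min(4*2^6,21)=21, bounds=[10,21]
  i=7: D_i=min(4*2^7,21)=21, bounds=[10,21]

Answer: [2,4] [4,8] [8,16] [10,21] [10,21] [10,21] [10,21] [10,21]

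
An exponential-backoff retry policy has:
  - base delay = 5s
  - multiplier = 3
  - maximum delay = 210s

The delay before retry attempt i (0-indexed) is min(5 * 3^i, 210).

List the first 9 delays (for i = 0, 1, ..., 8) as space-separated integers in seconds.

Answer: 5 15 45 135 210 210 210 210 210

Derivation:
Computing each delay:
  i=0: min(5*3^0, 210) = 5
  i=1: min(5*3^1, 210) = 15
  i=2: min(5*3^2, 210) = 45
  i=3: min(5*3^3, 210) = 135
  i=4: min(5*3^4, 210) = 210
  i=5: min(5*3^5, 210) = 210
  i=6: min(5*3^6, 210) = 210
  i=7: min(5*3^7, 210) = 210
  i=8: min(5*3^8, 210) = 210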